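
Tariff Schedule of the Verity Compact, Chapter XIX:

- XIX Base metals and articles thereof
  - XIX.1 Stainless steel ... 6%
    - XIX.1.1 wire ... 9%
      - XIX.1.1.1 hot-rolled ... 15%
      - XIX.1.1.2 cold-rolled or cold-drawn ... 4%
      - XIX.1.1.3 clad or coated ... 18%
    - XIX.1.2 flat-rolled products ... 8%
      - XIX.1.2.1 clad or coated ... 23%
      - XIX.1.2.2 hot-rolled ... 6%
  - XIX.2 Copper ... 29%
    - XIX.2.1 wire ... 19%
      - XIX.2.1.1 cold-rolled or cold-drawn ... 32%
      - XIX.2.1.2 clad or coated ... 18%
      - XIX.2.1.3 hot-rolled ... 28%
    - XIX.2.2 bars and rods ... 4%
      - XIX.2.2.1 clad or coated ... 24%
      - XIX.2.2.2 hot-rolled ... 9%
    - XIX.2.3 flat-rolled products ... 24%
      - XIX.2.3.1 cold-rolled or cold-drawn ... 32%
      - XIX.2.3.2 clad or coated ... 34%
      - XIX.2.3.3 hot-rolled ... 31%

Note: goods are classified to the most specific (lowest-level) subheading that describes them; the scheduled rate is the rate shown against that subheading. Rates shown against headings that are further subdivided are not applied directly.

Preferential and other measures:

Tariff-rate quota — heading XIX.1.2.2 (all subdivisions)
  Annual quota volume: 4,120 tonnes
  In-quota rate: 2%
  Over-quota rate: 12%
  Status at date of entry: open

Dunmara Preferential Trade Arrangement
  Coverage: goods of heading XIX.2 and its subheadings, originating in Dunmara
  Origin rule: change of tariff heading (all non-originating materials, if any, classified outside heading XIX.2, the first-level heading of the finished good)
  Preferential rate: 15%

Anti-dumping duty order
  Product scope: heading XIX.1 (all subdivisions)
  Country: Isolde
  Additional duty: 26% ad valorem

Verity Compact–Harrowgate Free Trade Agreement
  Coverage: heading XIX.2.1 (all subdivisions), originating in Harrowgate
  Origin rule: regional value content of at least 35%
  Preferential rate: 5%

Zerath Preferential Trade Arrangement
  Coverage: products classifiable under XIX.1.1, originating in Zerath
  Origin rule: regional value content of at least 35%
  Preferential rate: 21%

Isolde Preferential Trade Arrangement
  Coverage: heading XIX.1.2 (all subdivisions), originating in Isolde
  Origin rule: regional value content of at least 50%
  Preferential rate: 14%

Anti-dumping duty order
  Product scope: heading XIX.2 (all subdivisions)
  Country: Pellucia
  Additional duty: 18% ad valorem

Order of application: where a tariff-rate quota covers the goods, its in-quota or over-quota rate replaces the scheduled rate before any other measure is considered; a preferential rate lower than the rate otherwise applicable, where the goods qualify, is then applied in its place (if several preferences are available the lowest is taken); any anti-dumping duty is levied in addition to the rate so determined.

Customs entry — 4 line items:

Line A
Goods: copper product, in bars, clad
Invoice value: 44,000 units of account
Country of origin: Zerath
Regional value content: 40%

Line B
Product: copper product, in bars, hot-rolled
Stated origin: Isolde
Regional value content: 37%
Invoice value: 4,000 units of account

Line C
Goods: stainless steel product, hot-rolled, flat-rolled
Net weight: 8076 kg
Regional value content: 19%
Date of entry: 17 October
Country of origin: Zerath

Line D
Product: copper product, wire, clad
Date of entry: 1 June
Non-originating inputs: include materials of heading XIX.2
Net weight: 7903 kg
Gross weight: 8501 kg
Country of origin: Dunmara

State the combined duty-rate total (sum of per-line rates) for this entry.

53%

Line A: copper → XIX.2; in bars → XIX.2.2; clad → XIX.2.2.1. Scheduled 24%. Zerath agreement on XIX.1.1: XIX.2.2.1 not covered. → 24%.
Line B: copper → XIX.2; in bars → XIX.2.2; hot-rolled → XIX.2.2.2. Scheduled 9%. Isolde agreement on XIX.1.2: XIX.2.2.2 not covered. → 9%.
Line C: stainless steel → XIX.1; flat-rolled → XIX.1.2; hot-rolled → XIX.1.2.2. Scheduled 6%. quota on XIX.1.2.2 open → in-quota 2%; Zerath agreement on XIX.1.1: XIX.1.2.2 not covered. → 2%.
Line D: copper → XIX.2; wire → XIX.2.1; clad → XIX.2.1.2. Scheduled 18%. Dunmara agreement on XIX.2: CTH not met. → 18%.
Sum: 24% + 9% + 2% + 18% = 53%.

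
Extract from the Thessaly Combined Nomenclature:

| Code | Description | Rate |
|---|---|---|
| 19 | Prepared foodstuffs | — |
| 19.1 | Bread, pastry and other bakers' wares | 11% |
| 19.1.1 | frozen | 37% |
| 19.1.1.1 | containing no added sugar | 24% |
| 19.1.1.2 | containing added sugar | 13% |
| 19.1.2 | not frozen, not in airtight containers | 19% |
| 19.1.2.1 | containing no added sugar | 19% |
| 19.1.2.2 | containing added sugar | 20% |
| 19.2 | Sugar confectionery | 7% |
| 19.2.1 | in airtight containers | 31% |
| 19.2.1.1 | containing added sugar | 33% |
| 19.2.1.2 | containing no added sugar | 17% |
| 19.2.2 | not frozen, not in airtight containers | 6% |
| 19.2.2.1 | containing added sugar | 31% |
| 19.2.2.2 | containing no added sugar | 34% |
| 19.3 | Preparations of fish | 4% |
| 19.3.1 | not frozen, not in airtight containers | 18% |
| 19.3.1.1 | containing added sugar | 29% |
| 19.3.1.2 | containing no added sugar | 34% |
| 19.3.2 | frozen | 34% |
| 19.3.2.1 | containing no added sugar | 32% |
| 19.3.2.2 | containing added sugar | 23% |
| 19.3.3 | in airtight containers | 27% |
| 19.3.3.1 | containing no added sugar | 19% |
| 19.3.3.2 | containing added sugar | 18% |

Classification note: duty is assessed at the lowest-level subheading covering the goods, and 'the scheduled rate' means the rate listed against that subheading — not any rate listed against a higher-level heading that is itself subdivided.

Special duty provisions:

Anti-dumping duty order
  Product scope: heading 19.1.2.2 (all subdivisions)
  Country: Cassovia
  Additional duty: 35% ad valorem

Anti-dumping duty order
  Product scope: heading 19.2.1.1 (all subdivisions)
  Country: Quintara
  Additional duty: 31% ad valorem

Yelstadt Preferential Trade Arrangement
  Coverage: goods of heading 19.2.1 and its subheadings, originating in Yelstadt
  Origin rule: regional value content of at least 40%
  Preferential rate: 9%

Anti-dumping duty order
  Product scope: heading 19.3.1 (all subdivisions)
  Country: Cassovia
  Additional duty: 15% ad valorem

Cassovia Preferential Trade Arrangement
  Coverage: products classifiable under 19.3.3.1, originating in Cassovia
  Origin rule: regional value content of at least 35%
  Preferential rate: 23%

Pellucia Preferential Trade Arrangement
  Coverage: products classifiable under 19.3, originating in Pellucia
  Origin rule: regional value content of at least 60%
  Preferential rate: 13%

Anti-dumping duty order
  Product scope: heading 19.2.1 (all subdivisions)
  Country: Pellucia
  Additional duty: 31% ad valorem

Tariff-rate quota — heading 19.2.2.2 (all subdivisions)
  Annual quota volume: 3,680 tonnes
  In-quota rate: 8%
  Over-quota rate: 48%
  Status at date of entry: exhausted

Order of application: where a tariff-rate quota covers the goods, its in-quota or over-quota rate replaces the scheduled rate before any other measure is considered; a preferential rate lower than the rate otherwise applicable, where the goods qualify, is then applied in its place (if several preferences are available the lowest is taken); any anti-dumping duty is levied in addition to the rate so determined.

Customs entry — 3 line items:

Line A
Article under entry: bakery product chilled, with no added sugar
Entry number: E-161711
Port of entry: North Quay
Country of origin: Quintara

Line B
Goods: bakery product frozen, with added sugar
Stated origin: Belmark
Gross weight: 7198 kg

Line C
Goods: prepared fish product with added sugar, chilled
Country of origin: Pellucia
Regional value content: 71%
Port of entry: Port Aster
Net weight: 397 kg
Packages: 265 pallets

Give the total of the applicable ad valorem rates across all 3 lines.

45%

Line A: bakery product → 19.1; chilled → 19.1.2; with no added sugar → 19.1.2.1. Scheduled 19%. No special measure applies. → 19%.
Line B: bakery product → 19.1; frozen → 19.1.1; with added sugar → 19.1.1.2. Scheduled 13%. No special measure applies. → 13%.
Line C: prepared fish product → 19.3; chilled → 19.3.1; with added sugar → 19.3.1.1. Scheduled 29%. Pellucia agreement on 19.3: RVC ≥ 60% → 13% available; preferential 13%. → 13%.
Sum: 19% + 13% + 13% = 45%.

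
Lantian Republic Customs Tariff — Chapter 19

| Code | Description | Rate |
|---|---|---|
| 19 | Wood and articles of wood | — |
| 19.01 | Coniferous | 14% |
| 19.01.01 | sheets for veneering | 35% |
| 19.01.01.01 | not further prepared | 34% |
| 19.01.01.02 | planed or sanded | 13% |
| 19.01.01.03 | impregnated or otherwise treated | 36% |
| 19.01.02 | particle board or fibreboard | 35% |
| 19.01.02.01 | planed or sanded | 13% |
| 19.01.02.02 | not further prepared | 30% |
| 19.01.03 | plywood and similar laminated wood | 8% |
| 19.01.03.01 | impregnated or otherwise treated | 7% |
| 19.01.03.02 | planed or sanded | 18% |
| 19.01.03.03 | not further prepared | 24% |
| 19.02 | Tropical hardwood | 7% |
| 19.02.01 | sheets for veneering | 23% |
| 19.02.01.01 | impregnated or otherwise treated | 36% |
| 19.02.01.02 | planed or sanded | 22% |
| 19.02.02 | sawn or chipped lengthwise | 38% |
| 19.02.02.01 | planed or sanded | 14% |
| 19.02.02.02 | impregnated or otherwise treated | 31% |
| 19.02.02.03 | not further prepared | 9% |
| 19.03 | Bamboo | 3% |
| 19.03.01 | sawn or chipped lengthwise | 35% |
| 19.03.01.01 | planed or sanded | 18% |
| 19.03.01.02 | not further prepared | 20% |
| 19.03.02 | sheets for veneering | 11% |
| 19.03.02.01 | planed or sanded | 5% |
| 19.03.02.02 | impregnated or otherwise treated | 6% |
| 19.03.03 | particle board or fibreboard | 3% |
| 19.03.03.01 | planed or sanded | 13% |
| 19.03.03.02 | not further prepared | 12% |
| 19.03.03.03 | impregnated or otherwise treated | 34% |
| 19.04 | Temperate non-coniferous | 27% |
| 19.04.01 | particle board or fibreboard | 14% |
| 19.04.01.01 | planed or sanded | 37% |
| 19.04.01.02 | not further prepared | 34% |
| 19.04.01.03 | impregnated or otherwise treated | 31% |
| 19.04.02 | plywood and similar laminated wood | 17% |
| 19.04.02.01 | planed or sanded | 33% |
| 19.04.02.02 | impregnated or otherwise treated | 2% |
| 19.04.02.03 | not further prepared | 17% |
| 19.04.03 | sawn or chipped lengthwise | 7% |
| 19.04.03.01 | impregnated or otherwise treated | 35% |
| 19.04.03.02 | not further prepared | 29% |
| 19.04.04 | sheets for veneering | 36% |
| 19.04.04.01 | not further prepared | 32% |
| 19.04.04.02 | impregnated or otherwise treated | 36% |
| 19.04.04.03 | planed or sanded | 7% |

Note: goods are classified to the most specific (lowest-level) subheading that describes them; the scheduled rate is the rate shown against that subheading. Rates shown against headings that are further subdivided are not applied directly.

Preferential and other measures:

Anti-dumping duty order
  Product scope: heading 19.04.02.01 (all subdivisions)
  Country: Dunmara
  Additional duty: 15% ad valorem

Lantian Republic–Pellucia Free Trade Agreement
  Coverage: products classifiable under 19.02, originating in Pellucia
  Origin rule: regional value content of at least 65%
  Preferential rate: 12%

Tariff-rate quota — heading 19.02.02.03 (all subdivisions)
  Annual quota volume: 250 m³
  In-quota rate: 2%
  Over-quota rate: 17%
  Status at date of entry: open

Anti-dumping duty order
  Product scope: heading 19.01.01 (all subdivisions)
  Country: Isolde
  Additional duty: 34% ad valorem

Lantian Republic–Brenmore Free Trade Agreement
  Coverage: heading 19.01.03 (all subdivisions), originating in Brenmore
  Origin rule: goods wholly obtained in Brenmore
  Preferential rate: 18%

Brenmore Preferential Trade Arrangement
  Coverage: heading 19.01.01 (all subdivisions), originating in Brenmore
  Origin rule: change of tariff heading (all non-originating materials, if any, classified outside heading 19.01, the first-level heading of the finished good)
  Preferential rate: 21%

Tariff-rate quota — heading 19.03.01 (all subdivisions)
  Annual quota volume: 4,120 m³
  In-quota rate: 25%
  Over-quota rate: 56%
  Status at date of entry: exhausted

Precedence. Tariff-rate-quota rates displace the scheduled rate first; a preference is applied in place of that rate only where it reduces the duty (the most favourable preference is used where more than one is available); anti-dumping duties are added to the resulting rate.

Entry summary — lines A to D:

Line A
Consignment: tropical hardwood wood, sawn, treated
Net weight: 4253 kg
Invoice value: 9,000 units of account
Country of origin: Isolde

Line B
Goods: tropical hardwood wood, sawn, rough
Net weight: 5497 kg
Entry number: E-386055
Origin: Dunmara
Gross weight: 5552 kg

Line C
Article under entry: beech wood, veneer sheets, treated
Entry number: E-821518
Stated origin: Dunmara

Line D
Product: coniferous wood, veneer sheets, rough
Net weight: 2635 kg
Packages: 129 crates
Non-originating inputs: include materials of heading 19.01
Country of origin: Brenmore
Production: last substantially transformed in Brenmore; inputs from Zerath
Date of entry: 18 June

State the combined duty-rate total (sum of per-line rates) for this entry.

103%

Line A: tropical hardwood → 19.02; sawn → 19.02.02; treated → 19.02.02.02. Scheduled 31%. No special measure applies. → 31%.
Line B: tropical hardwood → 19.02; sawn → 19.02.02; rough → 19.02.02.03. Scheduled 9%. quota on 19.02.02.03 open → in-quota 2%. → 2%.
Line C: beech → 19.04; veneer sheets → 19.04.04; treated → 19.04.04.02. Scheduled 36%. No special measure applies. → 36%.
Line D: coniferous → 19.01; veneer sheets → 19.01.01; rough → 19.01.01.01. Scheduled 34%. Brenmore agreement on 19.01.03: 19.01.01.01 not covered; Brenmore agreement on 19.01.01: CTH not met. → 34%.
Sum: 31% + 2% + 36% + 34% = 103%.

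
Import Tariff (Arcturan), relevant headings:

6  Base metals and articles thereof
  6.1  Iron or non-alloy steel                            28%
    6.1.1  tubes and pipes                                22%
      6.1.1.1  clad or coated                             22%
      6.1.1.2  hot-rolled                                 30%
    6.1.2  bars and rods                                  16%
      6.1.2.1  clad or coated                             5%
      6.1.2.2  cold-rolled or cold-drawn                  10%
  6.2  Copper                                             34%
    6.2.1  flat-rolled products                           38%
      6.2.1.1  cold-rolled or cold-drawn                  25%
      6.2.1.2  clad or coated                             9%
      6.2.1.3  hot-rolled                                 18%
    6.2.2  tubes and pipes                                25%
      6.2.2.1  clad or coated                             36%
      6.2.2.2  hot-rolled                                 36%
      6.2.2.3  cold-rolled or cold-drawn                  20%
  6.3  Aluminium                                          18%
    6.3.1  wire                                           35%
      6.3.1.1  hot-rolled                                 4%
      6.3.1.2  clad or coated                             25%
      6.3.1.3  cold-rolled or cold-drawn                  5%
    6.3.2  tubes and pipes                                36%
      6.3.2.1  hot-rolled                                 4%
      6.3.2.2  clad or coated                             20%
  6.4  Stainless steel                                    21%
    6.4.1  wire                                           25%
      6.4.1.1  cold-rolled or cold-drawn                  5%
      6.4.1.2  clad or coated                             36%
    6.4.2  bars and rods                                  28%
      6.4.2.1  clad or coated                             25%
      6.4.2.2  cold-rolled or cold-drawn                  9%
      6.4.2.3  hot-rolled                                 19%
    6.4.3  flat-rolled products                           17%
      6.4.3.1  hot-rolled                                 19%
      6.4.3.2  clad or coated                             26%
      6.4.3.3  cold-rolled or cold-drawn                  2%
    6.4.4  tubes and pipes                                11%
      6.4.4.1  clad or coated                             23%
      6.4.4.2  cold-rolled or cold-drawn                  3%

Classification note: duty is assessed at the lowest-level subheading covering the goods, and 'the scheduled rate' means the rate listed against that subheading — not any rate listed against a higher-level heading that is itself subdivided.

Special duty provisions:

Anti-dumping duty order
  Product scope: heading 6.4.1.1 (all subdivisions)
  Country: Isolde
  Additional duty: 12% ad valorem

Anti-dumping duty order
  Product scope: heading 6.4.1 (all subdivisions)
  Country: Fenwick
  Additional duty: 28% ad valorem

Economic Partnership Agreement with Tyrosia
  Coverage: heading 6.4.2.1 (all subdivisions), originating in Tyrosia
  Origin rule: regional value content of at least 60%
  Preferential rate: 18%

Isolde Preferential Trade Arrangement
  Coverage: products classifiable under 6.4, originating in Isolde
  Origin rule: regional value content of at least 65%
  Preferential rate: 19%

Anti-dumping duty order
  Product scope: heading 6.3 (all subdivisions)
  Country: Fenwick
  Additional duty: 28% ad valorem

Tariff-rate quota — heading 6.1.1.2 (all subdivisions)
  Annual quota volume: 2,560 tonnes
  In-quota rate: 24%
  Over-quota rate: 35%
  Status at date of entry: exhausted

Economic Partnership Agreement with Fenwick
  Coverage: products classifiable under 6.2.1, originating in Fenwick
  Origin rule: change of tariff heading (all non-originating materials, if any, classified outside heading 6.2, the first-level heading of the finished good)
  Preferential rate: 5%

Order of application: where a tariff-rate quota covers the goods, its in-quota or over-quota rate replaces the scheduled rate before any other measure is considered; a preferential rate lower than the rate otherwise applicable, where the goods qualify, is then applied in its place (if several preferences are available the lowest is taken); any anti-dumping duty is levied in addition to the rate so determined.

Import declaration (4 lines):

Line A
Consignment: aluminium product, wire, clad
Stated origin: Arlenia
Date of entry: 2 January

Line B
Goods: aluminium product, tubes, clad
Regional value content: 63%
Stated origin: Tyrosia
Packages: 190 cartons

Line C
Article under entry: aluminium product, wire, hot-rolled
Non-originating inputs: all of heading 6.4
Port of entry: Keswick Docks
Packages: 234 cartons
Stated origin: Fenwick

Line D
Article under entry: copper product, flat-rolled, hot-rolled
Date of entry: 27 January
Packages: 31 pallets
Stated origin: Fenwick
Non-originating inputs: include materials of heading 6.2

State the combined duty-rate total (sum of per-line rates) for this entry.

95%

Line A: aluminium → 6.3; wire → 6.3.1; clad → 6.3.1.2. Scheduled 25%. No special measure applies. → 25%.
Line B: aluminium → 6.3; tubes → 6.3.2; clad → 6.3.2.2. Scheduled 20%. Tyrosia agreement on 6.4.2.1: 6.3.2.2 not covered. → 20%.
Line C: aluminium → 6.3; wire → 6.3.1; hot-rolled → 6.3.1.1. Scheduled 4%. Fenwick agreement on 6.2.1: 6.3.1.1 not covered; anti-dumping (Fenwick, 6.3): +28%; total 4% + 28% = 32%. → 32%.
Line D: copper → 6.2; flat-rolled → 6.2.1; hot-rolled → 6.2.1.3. Scheduled 18%. Fenwick agreement on 6.2.1: CTH not met. → 18%.
Sum: 25% + 20% + 32% + 18% = 95%.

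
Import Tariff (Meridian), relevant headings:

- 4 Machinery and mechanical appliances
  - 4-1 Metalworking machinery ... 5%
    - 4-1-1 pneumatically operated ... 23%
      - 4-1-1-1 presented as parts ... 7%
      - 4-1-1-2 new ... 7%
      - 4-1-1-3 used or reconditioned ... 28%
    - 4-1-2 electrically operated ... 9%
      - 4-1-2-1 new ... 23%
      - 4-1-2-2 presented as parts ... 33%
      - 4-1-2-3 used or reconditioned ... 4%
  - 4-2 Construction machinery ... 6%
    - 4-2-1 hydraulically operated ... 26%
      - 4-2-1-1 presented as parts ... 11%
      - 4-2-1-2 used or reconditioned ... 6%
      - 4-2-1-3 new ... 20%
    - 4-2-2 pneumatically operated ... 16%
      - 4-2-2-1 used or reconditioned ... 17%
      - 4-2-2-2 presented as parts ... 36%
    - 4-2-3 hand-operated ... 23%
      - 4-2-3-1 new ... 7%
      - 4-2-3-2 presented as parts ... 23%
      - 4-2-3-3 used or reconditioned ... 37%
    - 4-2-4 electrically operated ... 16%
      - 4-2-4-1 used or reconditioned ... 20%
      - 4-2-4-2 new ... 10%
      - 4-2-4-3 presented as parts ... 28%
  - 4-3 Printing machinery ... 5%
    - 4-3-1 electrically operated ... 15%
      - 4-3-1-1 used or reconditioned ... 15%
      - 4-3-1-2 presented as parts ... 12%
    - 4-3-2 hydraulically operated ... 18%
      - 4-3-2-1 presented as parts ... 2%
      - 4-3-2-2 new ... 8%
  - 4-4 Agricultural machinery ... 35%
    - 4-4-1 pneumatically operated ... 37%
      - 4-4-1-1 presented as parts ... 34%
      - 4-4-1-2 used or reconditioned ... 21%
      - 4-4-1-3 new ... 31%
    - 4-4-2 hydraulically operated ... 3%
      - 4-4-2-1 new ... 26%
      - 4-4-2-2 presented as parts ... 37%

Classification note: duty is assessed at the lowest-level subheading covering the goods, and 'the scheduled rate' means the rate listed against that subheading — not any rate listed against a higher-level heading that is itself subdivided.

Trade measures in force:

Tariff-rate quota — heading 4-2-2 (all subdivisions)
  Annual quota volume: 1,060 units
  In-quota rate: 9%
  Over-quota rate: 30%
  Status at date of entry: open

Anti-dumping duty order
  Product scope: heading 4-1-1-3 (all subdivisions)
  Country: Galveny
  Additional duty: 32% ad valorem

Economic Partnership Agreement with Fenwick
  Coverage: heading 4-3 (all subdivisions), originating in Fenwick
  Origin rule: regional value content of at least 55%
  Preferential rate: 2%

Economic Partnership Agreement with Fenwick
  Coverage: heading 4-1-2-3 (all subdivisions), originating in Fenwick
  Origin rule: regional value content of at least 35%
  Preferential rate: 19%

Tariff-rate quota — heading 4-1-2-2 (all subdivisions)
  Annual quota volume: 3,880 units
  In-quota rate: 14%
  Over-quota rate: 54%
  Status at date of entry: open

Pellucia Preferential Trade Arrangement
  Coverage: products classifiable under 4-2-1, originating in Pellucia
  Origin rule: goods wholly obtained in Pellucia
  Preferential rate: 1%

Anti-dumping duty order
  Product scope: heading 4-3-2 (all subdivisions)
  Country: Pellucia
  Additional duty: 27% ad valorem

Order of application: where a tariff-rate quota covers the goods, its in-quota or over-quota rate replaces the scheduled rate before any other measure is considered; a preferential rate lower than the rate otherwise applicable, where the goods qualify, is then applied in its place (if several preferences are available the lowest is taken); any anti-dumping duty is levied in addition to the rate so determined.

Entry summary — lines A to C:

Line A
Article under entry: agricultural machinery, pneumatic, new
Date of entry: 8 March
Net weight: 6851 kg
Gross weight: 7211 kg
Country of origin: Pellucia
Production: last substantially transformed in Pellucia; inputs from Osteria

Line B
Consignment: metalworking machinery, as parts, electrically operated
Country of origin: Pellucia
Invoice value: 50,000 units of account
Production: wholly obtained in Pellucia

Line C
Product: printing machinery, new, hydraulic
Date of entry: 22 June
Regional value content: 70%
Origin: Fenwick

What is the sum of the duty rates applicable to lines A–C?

47%

Line A: agricultural → 4-4; pneumatic → 4-4-1; new → 4-4-1-3. Scheduled 31%. Pellucia agreement on 4-2-1: 4-4-1-3 not covered. → 31%.
Line B: metalworking → 4-1; electrically operated → 4-1-2; as parts → 4-1-2-2. Scheduled 33%. quota on 4-1-2-2 open → in-quota 14%; Pellucia agreement on 4-2-1: 4-1-2-2 not covered. → 14%.
Line C: printing → 4-3; hydraulic → 4-3-2; new → 4-3-2-2. Scheduled 8%. Fenwick agreement on 4-3: RVC ≥ 55% → 2% available; Fenwick agreement on 4-1-2-3: 4-3-2-2 not covered; preferential 2%. → 2%.
Sum: 31% + 14% + 2% = 47%.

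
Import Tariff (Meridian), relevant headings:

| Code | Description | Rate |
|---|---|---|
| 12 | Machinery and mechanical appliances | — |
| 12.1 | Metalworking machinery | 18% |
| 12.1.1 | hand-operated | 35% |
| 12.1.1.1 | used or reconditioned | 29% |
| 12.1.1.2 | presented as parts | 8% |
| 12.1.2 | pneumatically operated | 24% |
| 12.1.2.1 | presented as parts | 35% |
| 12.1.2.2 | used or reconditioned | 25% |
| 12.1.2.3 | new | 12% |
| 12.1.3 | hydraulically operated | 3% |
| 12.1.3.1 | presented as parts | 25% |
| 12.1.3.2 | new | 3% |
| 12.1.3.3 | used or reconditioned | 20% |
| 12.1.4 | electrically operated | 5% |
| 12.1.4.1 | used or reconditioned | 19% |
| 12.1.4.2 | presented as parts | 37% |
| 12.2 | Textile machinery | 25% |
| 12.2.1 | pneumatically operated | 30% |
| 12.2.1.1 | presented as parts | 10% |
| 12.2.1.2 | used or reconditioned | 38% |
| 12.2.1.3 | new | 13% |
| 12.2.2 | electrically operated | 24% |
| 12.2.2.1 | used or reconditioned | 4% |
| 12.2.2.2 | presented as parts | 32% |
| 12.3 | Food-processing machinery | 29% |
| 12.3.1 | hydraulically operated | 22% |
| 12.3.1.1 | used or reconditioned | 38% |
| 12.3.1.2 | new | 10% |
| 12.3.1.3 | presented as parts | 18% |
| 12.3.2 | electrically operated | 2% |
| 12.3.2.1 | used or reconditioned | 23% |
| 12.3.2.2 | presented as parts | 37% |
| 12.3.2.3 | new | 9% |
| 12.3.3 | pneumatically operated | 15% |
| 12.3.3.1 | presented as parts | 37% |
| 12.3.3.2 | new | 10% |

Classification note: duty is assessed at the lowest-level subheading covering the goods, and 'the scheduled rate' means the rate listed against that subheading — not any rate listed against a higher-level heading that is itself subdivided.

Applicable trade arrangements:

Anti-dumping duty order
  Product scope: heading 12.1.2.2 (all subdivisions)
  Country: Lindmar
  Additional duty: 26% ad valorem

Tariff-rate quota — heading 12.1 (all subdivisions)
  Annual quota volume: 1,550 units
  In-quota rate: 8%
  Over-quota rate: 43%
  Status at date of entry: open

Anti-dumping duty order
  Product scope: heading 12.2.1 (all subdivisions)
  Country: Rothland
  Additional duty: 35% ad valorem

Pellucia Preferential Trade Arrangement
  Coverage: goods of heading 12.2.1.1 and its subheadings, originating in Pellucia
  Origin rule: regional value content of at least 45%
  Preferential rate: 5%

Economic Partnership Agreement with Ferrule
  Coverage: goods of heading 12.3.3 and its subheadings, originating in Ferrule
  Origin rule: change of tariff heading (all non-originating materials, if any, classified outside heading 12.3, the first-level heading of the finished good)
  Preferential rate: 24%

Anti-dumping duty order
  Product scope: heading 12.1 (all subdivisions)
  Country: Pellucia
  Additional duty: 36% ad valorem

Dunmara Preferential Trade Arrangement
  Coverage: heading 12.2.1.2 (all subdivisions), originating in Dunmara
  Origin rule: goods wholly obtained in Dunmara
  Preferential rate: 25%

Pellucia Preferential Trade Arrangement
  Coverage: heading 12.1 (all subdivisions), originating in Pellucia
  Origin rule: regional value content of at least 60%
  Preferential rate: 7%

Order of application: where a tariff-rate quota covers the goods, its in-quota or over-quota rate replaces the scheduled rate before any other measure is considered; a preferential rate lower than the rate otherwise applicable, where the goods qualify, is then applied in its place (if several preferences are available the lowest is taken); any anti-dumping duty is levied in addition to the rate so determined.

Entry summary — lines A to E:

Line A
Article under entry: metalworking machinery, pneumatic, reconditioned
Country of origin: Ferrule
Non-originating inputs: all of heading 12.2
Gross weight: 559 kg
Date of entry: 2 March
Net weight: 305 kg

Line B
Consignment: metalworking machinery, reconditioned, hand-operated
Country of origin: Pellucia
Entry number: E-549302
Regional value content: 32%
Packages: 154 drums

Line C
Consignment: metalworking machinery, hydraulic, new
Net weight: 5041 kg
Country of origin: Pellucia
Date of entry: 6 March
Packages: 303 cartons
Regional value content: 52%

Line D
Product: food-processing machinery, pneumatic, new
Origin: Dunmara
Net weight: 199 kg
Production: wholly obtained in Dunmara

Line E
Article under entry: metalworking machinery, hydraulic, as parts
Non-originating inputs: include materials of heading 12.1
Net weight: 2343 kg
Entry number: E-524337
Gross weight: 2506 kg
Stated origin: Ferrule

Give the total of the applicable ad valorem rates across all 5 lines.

114%

Line A: metalworking → 12.1; pneumatic → 12.1.2; reconditioned → 12.1.2.2. Scheduled 25%. quota on 12.1 open → in-quota 8%; Ferrule agreement on 12.3.3: 12.1.2.2 not covered. → 8%.
Line B: metalworking → 12.1; hand-operated → 12.1.1; reconditioned → 12.1.1.1. Scheduled 29%. quota on 12.1 open → in-quota 8%; Pellucia agreement on 12.2.1.1: 12.1.1.1 not covered; Pellucia agreement on 12.1: RVC < 60%; anti-dumping (Pellucia, 12.1): +36%; total 8% + 36% = 44%. → 44%.
Line C: metalworking → 12.1; hydraulic → 12.1.3; new → 12.1.3.2. Scheduled 3%. quota on 12.1 open → in-quota 8%; Pellucia agreement on 12.2.1.1: 12.1.3.2 not covered; Pellucia agreement on 12.1: RVC < 60%; anti-dumping (Pellucia, 12.1): +36%; total 8% + 36% = 44%. → 44%.
Line D: food-processing → 12.3; pneumatic → 12.3.3; new → 12.3.3.2. Scheduled 10%. Dunmara agreement on 12.2.1.2: 12.3.3.2 not covered. → 10%.
Line E: metalworking → 12.1; hydraulic → 12.1.3; as parts → 12.1.3.1. Scheduled 25%. quota on 12.1 open → in-quota 8%; Ferrule agreement on 12.3.3: 12.1.3.1 not covered. → 8%.
Sum: 8% + 44% + 44% + 10% + 8% = 114%.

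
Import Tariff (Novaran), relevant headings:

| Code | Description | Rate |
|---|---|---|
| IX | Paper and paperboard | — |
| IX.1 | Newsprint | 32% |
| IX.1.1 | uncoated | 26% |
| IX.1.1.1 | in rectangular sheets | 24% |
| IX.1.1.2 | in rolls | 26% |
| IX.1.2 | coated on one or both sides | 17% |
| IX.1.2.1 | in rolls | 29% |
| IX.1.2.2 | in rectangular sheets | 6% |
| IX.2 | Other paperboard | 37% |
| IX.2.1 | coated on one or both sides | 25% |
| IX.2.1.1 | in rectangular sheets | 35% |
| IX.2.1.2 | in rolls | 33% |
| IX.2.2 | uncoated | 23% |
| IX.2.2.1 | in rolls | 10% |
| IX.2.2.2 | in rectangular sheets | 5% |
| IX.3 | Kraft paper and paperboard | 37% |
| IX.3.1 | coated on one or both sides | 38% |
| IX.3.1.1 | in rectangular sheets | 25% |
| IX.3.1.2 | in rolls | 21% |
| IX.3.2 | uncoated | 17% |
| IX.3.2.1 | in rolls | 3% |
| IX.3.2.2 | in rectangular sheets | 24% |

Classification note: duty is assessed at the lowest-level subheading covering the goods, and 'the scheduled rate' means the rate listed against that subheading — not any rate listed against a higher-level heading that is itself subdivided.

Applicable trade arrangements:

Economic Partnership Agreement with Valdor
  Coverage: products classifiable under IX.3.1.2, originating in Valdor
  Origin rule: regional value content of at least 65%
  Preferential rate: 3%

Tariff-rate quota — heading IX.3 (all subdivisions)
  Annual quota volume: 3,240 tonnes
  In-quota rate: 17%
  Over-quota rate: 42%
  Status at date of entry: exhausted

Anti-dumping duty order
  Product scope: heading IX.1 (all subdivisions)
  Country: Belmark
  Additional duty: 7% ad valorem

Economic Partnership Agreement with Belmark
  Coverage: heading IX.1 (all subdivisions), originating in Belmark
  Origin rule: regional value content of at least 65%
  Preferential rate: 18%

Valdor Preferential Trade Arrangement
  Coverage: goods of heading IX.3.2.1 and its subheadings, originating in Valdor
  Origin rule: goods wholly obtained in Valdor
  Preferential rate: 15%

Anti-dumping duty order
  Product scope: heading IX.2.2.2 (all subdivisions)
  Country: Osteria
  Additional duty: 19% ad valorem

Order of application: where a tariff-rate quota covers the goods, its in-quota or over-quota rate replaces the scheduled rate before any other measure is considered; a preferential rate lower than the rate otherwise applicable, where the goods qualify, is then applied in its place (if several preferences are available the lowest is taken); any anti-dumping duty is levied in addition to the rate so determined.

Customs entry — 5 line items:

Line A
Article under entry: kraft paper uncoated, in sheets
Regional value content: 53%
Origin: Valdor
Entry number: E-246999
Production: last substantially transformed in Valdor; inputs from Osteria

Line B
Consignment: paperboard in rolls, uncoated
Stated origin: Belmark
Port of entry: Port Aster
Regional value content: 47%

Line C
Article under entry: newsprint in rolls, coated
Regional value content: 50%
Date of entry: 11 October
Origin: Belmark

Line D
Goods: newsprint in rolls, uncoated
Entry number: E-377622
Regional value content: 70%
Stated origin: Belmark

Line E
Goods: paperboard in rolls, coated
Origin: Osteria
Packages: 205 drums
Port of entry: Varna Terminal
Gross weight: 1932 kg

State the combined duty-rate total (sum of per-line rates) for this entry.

146%

Line A: kraft paper → IX.3; uncoated → IX.3.2; in sheets → IX.3.2.2. Scheduled 24%. quota on IX.3 exhausted → over-quota 42%; Valdor agreement on IX.3.1.2: IX.3.2.2 not covered; Valdor agreement on IX.3.2.1: IX.3.2.2 not covered. → 42%.
Line B: paperboard → IX.2; uncoated → IX.2.2; in rolls → IX.2.2.1. Scheduled 10%. Belmark agreement on IX.1: IX.2.2.1 not covered. → 10%.
Line C: newsprint → IX.1; coated → IX.1.2; in rolls → IX.1.2.1. Scheduled 29%. Belmark agreement on IX.1: RVC < 65%; anti-dumping (Belmark, IX.1): +7%; total 29% + 7% = 36%. → 36%.
Line D: newsprint → IX.1; uncoated → IX.1.1; in rolls → IX.1.1.2. Scheduled 26%. Belmark agreement on IX.1: RVC ≥ 65% → 18% available; preferential 18%; anti-dumping (Belmark, IX.1): +7%; total 18% + 7% = 25%. → 25%.
Line E: paperboard → IX.2; coated → IX.2.1; in rolls → IX.2.1.2. Scheduled 33%. No special measure applies. → 33%.
Sum: 42% + 10% + 36% + 25% + 33% = 146%.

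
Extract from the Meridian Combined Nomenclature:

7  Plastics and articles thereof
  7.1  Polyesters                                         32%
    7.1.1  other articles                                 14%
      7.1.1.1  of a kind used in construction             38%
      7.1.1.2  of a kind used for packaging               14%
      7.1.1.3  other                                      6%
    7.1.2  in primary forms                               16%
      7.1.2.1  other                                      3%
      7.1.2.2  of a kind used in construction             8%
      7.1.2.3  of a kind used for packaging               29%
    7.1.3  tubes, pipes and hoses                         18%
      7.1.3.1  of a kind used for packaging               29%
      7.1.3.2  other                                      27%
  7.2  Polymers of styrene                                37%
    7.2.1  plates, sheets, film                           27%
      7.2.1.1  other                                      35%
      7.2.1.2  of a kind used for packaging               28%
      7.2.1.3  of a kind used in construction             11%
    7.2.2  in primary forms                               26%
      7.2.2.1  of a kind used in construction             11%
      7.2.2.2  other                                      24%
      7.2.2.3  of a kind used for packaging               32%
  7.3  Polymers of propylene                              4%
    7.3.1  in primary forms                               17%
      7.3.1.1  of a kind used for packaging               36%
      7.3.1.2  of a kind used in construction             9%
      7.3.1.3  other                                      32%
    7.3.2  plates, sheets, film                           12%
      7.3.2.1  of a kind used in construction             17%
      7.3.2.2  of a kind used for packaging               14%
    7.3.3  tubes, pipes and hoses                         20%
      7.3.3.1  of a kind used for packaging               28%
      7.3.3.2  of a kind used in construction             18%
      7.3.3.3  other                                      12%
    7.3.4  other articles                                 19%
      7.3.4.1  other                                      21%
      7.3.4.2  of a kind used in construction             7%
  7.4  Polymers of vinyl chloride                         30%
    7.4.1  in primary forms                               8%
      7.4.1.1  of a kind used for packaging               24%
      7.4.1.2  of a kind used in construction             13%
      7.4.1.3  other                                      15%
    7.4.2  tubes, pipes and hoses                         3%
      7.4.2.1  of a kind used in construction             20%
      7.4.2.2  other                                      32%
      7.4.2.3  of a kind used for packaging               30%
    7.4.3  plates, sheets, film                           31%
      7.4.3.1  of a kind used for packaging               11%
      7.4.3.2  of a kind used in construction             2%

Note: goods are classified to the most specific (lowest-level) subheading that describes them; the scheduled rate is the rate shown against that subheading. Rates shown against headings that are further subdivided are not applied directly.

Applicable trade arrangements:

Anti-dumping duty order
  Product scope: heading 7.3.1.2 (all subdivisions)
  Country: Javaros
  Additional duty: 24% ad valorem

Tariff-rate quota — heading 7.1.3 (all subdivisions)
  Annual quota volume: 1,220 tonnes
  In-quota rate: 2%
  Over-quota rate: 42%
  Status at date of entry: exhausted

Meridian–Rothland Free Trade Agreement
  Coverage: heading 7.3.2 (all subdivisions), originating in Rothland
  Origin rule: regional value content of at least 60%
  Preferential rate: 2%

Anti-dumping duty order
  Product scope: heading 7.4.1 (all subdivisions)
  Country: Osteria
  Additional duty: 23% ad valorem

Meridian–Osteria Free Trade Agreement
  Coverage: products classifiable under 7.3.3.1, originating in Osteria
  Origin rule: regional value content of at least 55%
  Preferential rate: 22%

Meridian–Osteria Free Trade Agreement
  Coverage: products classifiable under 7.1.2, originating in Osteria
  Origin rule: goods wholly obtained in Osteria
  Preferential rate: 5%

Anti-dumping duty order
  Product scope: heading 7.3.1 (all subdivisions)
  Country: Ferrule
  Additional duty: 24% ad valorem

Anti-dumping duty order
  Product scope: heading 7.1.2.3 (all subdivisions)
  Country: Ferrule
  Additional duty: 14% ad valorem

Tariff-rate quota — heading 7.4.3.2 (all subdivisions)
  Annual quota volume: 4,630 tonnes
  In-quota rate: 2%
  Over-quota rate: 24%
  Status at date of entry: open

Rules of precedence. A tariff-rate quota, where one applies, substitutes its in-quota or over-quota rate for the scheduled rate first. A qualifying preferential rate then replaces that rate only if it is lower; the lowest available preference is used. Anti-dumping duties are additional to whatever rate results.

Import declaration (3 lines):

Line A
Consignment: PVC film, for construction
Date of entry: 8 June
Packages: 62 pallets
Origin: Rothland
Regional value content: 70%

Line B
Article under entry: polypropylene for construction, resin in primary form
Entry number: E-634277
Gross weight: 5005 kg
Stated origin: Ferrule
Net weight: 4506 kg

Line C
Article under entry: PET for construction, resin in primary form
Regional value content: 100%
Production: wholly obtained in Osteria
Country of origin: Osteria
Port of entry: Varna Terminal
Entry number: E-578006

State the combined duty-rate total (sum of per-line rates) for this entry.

Line A: PVC → 7.4; film → 7.4.3; for construction → 7.4.3.2. Scheduled 2%. quota on 7.4.3.2 open → in-quota 2%; Rothland agreement on 7.3.2: 7.4.3.2 not covered. → 2%.
Line B: polypropylene → 7.3; resin in primary form → 7.3.1; for construction → 7.3.1.2. Scheduled 9%. anti-dumping (Ferrule, 7.3.1): +24%; total 9% + 24% = 33%. → 33%.
Line C: PET → 7.1; resin in primary form → 7.1.2; for construction → 7.1.2.2. Scheduled 8%. Osteria agreement on 7.3.3.1: 7.1.2.2 not covered; Osteria agreement on 7.1.2: wholly obtained → 5% available; preferential 5%. → 5%.
Sum: 2% + 33% + 5% = 40%.

40%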